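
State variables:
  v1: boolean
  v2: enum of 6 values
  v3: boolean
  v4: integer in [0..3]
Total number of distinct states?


State space = product of domain sizes of all variables.
Domain sizes:
  v1 (boolean): 2
  v2 (enum of 6 values): 6
  v3 (boolean): 2
  v4 (integer in [0..3]): 4
Product = 2 * 6 * 2 * 4 = 96

96


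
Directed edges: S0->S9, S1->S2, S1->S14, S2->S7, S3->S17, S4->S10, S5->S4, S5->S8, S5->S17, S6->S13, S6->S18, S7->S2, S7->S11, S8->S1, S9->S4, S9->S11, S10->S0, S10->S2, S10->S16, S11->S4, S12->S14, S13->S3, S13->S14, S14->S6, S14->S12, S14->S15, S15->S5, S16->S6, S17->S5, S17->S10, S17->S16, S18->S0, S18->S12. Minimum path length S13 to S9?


BFS layer-by-layer from S13:
  dist 0: {S13}
  dist 1: {S3, S14}
  dist 2: {S6, S12, S15, S17}
  dist 3: {S5, S10, S16, S18}
  dist 4: {S0, S2, S4, S8}
  dist 5: {S1, S7, S9}
  -> S9 reached at distance 5
Shortest path length = 5

5


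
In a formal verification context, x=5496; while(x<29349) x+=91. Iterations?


Step 1: x goes from 5496 toward 29349 by 91; the body runs while x<29349, so iterations = ceil((bound-start)/step)
Step 2: Distance=23853
Step 3: ceil(23853/91)=263

263


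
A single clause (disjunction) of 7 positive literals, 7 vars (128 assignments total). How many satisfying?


Step 1: Total=2^7=128
Step 2: Unsat when all 7 false: 2^0=1
Step 3: Sat=128-1=127

127


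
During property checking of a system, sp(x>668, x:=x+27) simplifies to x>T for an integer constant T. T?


Formula: sp(P, x:=E) = exists old_x. (x = E[old_x/x]) AND P[old_x/x] (old_x is the value of x before the assignment; eliminate old_x by solving x = E[old_x/x] for old_x)
Step 1: Precondition P: x>668, i.e. old_x > 668
Step 2: Assignment gives x = old_x + 27, so old_x = x - 27
Step 3: Substitute into P: x - 27 > 668
Step 4: Simplify: x > 668+27 = 695

695


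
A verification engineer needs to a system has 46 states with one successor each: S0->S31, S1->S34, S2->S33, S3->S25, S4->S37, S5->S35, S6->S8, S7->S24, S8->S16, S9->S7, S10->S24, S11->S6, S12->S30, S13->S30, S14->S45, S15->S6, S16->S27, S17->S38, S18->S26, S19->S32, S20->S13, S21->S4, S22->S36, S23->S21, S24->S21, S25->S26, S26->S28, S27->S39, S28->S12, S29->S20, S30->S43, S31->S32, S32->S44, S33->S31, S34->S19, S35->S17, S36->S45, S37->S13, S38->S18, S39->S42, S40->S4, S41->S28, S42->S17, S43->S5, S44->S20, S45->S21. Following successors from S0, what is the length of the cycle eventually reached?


Trace from S0 until a state repeats:
  S0 -> S31 -> S32 -> S44 -> S20 -> S13 -> S30 -> S43 -> S5 -> S35 -> S17 -> S38 -> S18 -> S26 -> S28 -> S12 -> S30
S30 first seen at step 6, revisited at step 16.
Cycle length = 16 - 6 = 10

10


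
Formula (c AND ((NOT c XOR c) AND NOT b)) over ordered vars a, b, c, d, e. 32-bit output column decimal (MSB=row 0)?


Formula: (c AND ((NOT c XOR c) AND NOT b)) over a, b, c, d, e (32 rows)
Evaluate each row (bits = a,b,c,d,e, MSB first):
  row 0 [00000]: (0 AND ((NOT 0 XOR 0) AND NOT 0)) -> 0
  row 1 [00001]: (0 AND ((NOT 0 XOR 0) AND NOT 0)) -> 0
  row 2 [00010]: (0 AND ((NOT 0 XOR 0) AND NOT 0)) -> 0
  row 3 [00011]: (0 AND ((NOT 0 XOR 0) AND NOT 0)) -> 0
  row 4 [00100]: (1 AND ((NOT 1 XOR 1) AND NOT 0)) -> 1
  row 5 [00101]: (1 AND ((NOT 1 XOR 1) AND NOT 0)) -> 1
  row 6 [00110]: (1 AND ((NOT 1 XOR 1) AND NOT 0)) -> 1
  row 7 [00111]: (1 AND ((NOT 1 XOR 1) AND NOT 0)) -> 1
  row 8 [01000]: (0 AND ((NOT 0 XOR 0) AND NOT 1)) -> 0
  row 9 [01001]: (0 AND ((NOT 0 XOR 0) AND NOT 1)) -> 0
  row 10 [01010]: (0 AND ((NOT 0 XOR 0) AND NOT 1)) -> 0
  row 11 [01011]: (0 AND ((NOT 0 XOR 0) AND NOT 1)) -> 0
  row 12 [01100]: (1 AND ((NOT 1 XOR 1) AND NOT 1)) -> 0
  row 13 [01101]: (1 AND ((NOT 1 XOR 1) AND NOT 1)) -> 0
  row 14 [01110]: (1 AND ((NOT 1 XOR 1) AND NOT 1)) -> 0
  row 15 [01111]: (1 AND ((NOT 1 XOR 1) AND NOT 1)) -> 0
  row 16 [10000]: (0 AND ((NOT 0 XOR 0) AND NOT 0)) -> 0
  row 17 [10001]: (0 AND ((NOT 0 XOR 0) AND NOT 0)) -> 0
  row 18 [10010]: (0 AND ((NOT 0 XOR 0) AND NOT 0)) -> 0
  row 19 [10011]: (0 AND ((NOT 0 XOR 0) AND NOT 0)) -> 0
  row 20 [10100]: (1 AND ((NOT 1 XOR 1) AND NOT 0)) -> 1
  row 21 [10101]: (1 AND ((NOT 1 XOR 1) AND NOT 0)) -> 1
  row 22 [10110]: (1 AND ((NOT 1 XOR 1) AND NOT 0)) -> 1
  row 23 [10111]: (1 AND ((NOT 1 XOR 1) AND NOT 0)) -> 1
  row 24 [11000]: (0 AND ((NOT 0 XOR 0) AND NOT 1)) -> 0
  row 25 [11001]: (0 AND ((NOT 0 XOR 0) AND NOT 1)) -> 0
  row 26 [11010]: (0 AND ((NOT 0 XOR 0) AND NOT 1)) -> 0
  row 27 [11011]: (0 AND ((NOT 0 XOR 0) AND NOT 1)) -> 0
  row 28 [11100]: (1 AND ((NOT 1 XOR 1) AND NOT 1)) -> 0
  row 29 [11101]: (1 AND ((NOT 1 XOR 1) AND NOT 1)) -> 0
  row 30 [11110]: (1 AND ((NOT 1 XOR 1) AND NOT 1)) -> 0
  row 31 [11111]: (1 AND ((NOT 1 XOR 1) AND NOT 1)) -> 0
Full result column, 4 rows per line (a,b,c fixed per line; d,e runs 00..11 left to right):
  rows 0-3 [a,b,c=000]: 0000  = hex 0
  rows 4-7 [a,b,c=001]: 1111  = hex F
  rows 8-11 [a,b,c=010]: 0000  = hex 0
  rows 12-15 [a,b,c=011]: 0000  = hex 0
  rows 16-19 [a,b,c=100]: 0000  = hex 0
  rows 20-23 [a,b,c=101]: 1111  = hex F
  rows 24-27 [a,b,c=110]: 0000  = hex 0
  rows 28-31 [a,b,c=111]: 0000  = hex 0
Output column (row 0 .. row 31) = 00001111000000000000111100000000
Output column grouped in 4s = 0000 1111 0000 0000 0000 1111 0000 0000 = 0x0F000F00
Convert to decimal digit by digit (value = value*16 + digit):
  0 -> 0
  0*16 + 15 (F) = 15
  15*16 + 0 = 240
  240*16 + 0 = 3840
  3840*16 + 0 = 61440
  61440*16 + 15 (F) = 983055
  983055*16 + 0 = 15728880
  15728880*16 + 0 = 251662080
Decimal = 251662080

251662080


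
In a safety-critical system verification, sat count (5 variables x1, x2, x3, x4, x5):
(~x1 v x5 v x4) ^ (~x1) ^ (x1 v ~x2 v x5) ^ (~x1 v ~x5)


CNF with 4 clauses over 5 vars (32 assignments).
An assignment satisfies CNF iff every clause has >=1 true literal.
Check each row (bits = x1,x2,x3,x4,x5; clause T/F shown):
  row 0 [00000]: clauses=TTTT -> 1
  row 1 [00001]: clauses=TTTT -> 1
  row 2 [00010]: clauses=TTTT -> 1
  row 3 [00011]: clauses=TTTT -> 1
  row 4 [00100]: clauses=TTTT -> 1
  row 5 [00101]: clauses=TTTT -> 1
  row 6 [00110]: clauses=TTTT -> 1
  row 7 [00111]: clauses=TTTT -> 1
  row 8 [01000]: clauses=TTFT -> 0
  row 9 [01001]: clauses=TTTT -> 1
  row 10 [01010]: clauses=TTFT -> 0
  row 11 [01011]: clauses=TTTT -> 1
  row 12 [01100]: clauses=TTFT -> 0
  row 13 [01101]: clauses=TTTT -> 1
  row 14 [01110]: clauses=TTFT -> 0
  row 15 [01111]: clauses=TTTT -> 1
  row 16 [10000]: clauses=FFTT -> 0
  row 17 [10001]: clauses=TFTF -> 0
  row 18 [10010]: clauses=TFTT -> 0
  row 19 [10011]: clauses=TFTF -> 0
  row 20 [10100]: clauses=FFTT -> 0
  row 21 [10101]: clauses=TFTF -> 0
  row 22 [10110]: clauses=TFTT -> 0
  row 23 [10111]: clauses=TFTF -> 0
  row 24 [11000]: clauses=FFTT -> 0
  row 25 [11001]: clauses=TFTF -> 0
  row 26 [11010]: clauses=TFTT -> 0
  row 27 [11011]: clauses=TFTF -> 0
  row 28 [11100]: clauses=FFTT -> 0
  row 29 [11101]: clauses=TFTF -> 0
  row 30 [11110]: clauses=TFTT -> 0
  row 31 [11111]: clauses=TFTF -> 0
Full result column, 8 rows per line (x1,x2 fixed per line; x3,x4,x5 runs 000..111 left to right):
  rows 0-7 [x1,x2=00]: 11111111  (ones: 8)
  rows 8-15 [x1,x2=01]: 01010101  (ones: 4)
  rows 16-23 [x1,x2=10]: 00000000  (ones: 0)
  rows 24-31 [x1,x2=11]: 00000000  (ones: 0)
Satisfying assignments = 8+4+0+0 = 12

12


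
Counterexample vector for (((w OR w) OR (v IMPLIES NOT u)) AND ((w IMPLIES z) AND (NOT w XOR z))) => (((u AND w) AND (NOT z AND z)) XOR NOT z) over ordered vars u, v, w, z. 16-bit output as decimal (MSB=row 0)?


F1 = (((w OR w) OR (v IMPLIES NOT u)) AND ((w IMPLIES z) AND (NOT w XOR z)))
F2 = (((u AND w) AND (NOT z AND z)) XOR NOT z)
Counterexample to F1=>F2 is where F1=1 and F2=0.
Evaluate each row (bits = u,v,w,z, MSB first):
  row 0 [0000]: F1=1 F2=1 -> F1&~F2 -> 0
  row 1 [0001]: F1=0 F2=0 -> F1&~F2 -> 0
  row 2 [0010]: F1=0 F2=1 -> F1&~F2 -> 0
  row 3 [0011]: F1=1 F2=0 -> F1&~F2 -> 1
  row 4 [0100]: F1=1 F2=1 -> F1&~F2 -> 0
  row 5 [0101]: F1=0 F2=0 -> F1&~F2 -> 0
  row 6 [0110]: F1=0 F2=1 -> F1&~F2 -> 0
  row 7 [0111]: F1=1 F2=0 -> F1&~F2 -> 1
  row 8 [1000]: F1=1 F2=1 -> F1&~F2 -> 0
  row 9 [1001]: F1=0 F2=0 -> F1&~F2 -> 0
  row 10 [1010]: F1=0 F2=1 -> F1&~F2 -> 0
  row 11 [1011]: F1=1 F2=0 -> F1&~F2 -> 1
  row 12 [1100]: F1=0 F2=1 -> F1&~F2 -> 0
  row 13 [1101]: F1=0 F2=0 -> F1&~F2 -> 0
  row 14 [1110]: F1=0 F2=1 -> F1&~F2 -> 0
  row 15 [1111]: F1=1 F2=0 -> F1&~F2 -> 1
Full result column, 4 rows per line (u,v fixed per line; w,z runs 00..11 left to right):
  rows 0-3 [u,v=00]: 0001  = hex 1
  rows 4-7 [u,v=01]: 0001  = hex 1
  rows 8-11 [u,v=10]: 0001  = hex 1
  rows 12-15 [u,v=11]: 0001  = hex 1
Counterexample vector (row 0 .. row 15) = 0001000100010001
Output column grouped in 4s = 0001 0001 0001 0001 = 0x1111
Convert to decimal digit by digit (value = value*16 + digit):
  1 -> 1
  1*16 + 1 = 17
  17*16 + 1 = 273
  273*16 + 1 = 4369
Decimal = 4369

4369


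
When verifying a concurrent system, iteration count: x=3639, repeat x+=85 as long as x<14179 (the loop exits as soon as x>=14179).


Step 1: x goes from 3639 toward 14179 by 85; the body runs while x<14179, so iterations = ceil((bound-start)/step)
Step 2: Distance=10540
Step 3: ceil(10540/85)=124

124


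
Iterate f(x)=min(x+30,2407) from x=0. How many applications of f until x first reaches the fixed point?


Step 1: x=0, cap=2407, increment=30
Step 2: x grows by 30 each step until capped at 2407; fixed point is x=2407
Step 3: iterations = ceil(2407/30) = 81

81


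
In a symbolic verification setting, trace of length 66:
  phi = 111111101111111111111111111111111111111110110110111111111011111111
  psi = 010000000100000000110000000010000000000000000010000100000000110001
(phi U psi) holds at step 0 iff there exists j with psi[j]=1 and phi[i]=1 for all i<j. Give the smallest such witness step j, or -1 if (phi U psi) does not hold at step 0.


(phi U psi) at 0: need smallest j with psi[j]=1 and phi[i]=1 for all i in [0,j).
Scan from step 0:
  step 0: phi=1, psi=0 -> continue
  step 1: psi=1 and phi held for [0,1) -> witness found
Witness step = 1

1


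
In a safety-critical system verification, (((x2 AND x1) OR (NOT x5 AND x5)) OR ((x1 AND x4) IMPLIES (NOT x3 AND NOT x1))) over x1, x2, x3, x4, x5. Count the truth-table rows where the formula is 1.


Formula: (((x2 AND x1) OR (NOT x5 AND x5)) OR ((x1 AND x4) IMPLIES (NOT x3 AND NOT x1))) over 5 vars (32 rows)
Evaluate each row (x1, x2, x3, x4, x5 as bits, MSB first):
  row 0 [00000]: (((0 AND 0) OR (NOT 0 AND 0)) OR ((0 AND 0) IMPLIES (NOT 0 AND NOT 0))) -> 1
  row 1 [00001]: (((0 AND 0) OR (NOT 1 AND 1)) OR ((0 AND 0) IMPLIES (NOT 0 AND NOT 0))) -> 1
  row 2 [00010]: (((0 AND 0) OR (NOT 0 AND 0)) OR ((0 AND 1) IMPLIES (NOT 0 AND NOT 0))) -> 1
  row 3 [00011]: (((0 AND 0) OR (NOT 1 AND 1)) OR ((0 AND 1) IMPLIES (NOT 0 AND NOT 0))) -> 1
  row 4 [00100]: (((0 AND 0) OR (NOT 0 AND 0)) OR ((0 AND 0) IMPLIES (NOT 1 AND NOT 0))) -> 1
  row 5 [00101]: (((0 AND 0) OR (NOT 1 AND 1)) OR ((0 AND 0) IMPLIES (NOT 1 AND NOT 0))) -> 1
  row 6 [00110]: (((0 AND 0) OR (NOT 0 AND 0)) OR ((0 AND 1) IMPLIES (NOT 1 AND NOT 0))) -> 1
  row 7 [00111]: (((0 AND 0) OR (NOT 1 AND 1)) OR ((0 AND 1) IMPLIES (NOT 1 AND NOT 0))) -> 1
  row 8 [01000]: (((1 AND 0) OR (NOT 0 AND 0)) OR ((0 AND 0) IMPLIES (NOT 0 AND NOT 0))) -> 1
  row 9 [01001]: (((1 AND 0) OR (NOT 1 AND 1)) OR ((0 AND 0) IMPLIES (NOT 0 AND NOT 0))) -> 1
  row 10 [01010]: (((1 AND 0) OR (NOT 0 AND 0)) OR ((0 AND 1) IMPLIES (NOT 0 AND NOT 0))) -> 1
  row 11 [01011]: (((1 AND 0) OR (NOT 1 AND 1)) OR ((0 AND 1) IMPLIES (NOT 0 AND NOT 0))) -> 1
  row 12 [01100]: (((1 AND 0) OR (NOT 0 AND 0)) OR ((0 AND 0) IMPLIES (NOT 1 AND NOT 0))) -> 1
  row 13 [01101]: (((1 AND 0) OR (NOT 1 AND 1)) OR ((0 AND 0) IMPLIES (NOT 1 AND NOT 0))) -> 1
  row 14 [01110]: (((1 AND 0) OR (NOT 0 AND 0)) OR ((0 AND 1) IMPLIES (NOT 1 AND NOT 0))) -> 1
  row 15 [01111]: (((1 AND 0) OR (NOT 1 AND 1)) OR ((0 AND 1) IMPLIES (NOT 1 AND NOT 0))) -> 1
  row 16 [10000]: (((0 AND 1) OR (NOT 0 AND 0)) OR ((1 AND 0) IMPLIES (NOT 0 AND NOT 1))) -> 1
  row 17 [10001]: (((0 AND 1) OR (NOT 1 AND 1)) OR ((1 AND 0) IMPLIES (NOT 0 AND NOT 1))) -> 1
  row 18 [10010]: (((0 AND 1) OR (NOT 0 AND 0)) OR ((1 AND 1) IMPLIES (NOT 0 AND NOT 1))) -> 0
  row 19 [10011]: (((0 AND 1) OR (NOT 1 AND 1)) OR ((1 AND 1) IMPLIES (NOT 0 AND NOT 1))) -> 0
  row 20 [10100]: (((0 AND 1) OR (NOT 0 AND 0)) OR ((1 AND 0) IMPLIES (NOT 1 AND NOT 1))) -> 1
  row 21 [10101]: (((0 AND 1) OR (NOT 1 AND 1)) OR ((1 AND 0) IMPLIES (NOT 1 AND NOT 1))) -> 1
  row 22 [10110]: (((0 AND 1) OR (NOT 0 AND 0)) OR ((1 AND 1) IMPLIES (NOT 1 AND NOT 1))) -> 0
  row 23 [10111]: (((0 AND 1) OR (NOT 1 AND 1)) OR ((1 AND 1) IMPLIES (NOT 1 AND NOT 1))) -> 0
  row 24 [11000]: (((1 AND 1) OR (NOT 0 AND 0)) OR ((1 AND 0) IMPLIES (NOT 0 AND NOT 1))) -> 1
  row 25 [11001]: (((1 AND 1) OR (NOT 1 AND 1)) OR ((1 AND 0) IMPLIES (NOT 0 AND NOT 1))) -> 1
  row 26 [11010]: (((1 AND 1) OR (NOT 0 AND 0)) OR ((1 AND 1) IMPLIES (NOT 0 AND NOT 1))) -> 1
  row 27 [11011]: (((1 AND 1) OR (NOT 1 AND 1)) OR ((1 AND 1) IMPLIES (NOT 0 AND NOT 1))) -> 1
  row 28 [11100]: (((1 AND 1) OR (NOT 0 AND 0)) OR ((1 AND 0) IMPLIES (NOT 1 AND NOT 1))) -> 1
  row 29 [11101]: (((1 AND 1) OR (NOT 1 AND 1)) OR ((1 AND 0) IMPLIES (NOT 1 AND NOT 1))) -> 1
  row 30 [11110]: (((1 AND 1) OR (NOT 0 AND 0)) OR ((1 AND 1) IMPLIES (NOT 1 AND NOT 1))) -> 1
  row 31 [11111]: (((1 AND 1) OR (NOT 1 AND 1)) OR ((1 AND 1) IMPLIES (NOT 1 AND NOT 1))) -> 1
Full result column, 8 rows per line (x1,x2 fixed per line; x3,x4,x5 runs 000..111 left to right):
  rows 0-7 [x1,x2=00]: 11111111  (ones: 8)
  rows 8-15 [x1,x2=01]: 11111111  (ones: 8)
  rows 16-23 [x1,x2=10]: 11001100  (ones: 4)
  rows 24-31 [x1,x2=11]: 11111111  (ones: 8)
Count of 1-rows = 8+8+4+8 = 28

28


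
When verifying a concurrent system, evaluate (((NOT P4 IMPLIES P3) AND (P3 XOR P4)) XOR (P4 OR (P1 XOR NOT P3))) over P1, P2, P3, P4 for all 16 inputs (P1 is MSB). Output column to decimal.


Formula: (((NOT P4 IMPLIES P3) AND (P3 XOR P4)) XOR (P4 OR (P1 XOR NOT P3))) over P1, P2, P3, P4 (16 rows)
Evaluate each row (bits = P1,P2,P3,P4, MSB first):
  row 0 [0000]: (((NOT 0 IMPLIES 0) AND (0 XOR 0)) XOR (0 OR (0 XOR NOT 0))) -> 1
  row 1 [0001]: (((NOT 1 IMPLIES 0) AND (0 XOR 1)) XOR (1 OR (0 XOR NOT 0))) -> 0
  row 2 [0010]: (((NOT 0 IMPLIES 1) AND (1 XOR 0)) XOR (0 OR (0 XOR NOT 1))) -> 1
  row 3 [0011]: (((NOT 1 IMPLIES 1) AND (1 XOR 1)) XOR (1 OR (0 XOR NOT 1))) -> 1
  row 4 [0100]: (((NOT 0 IMPLIES 0) AND (0 XOR 0)) XOR (0 OR (0 XOR NOT 0))) -> 1
  row 5 [0101]: (((NOT 1 IMPLIES 0) AND (0 XOR 1)) XOR (1 OR (0 XOR NOT 0))) -> 0
  row 6 [0110]: (((NOT 0 IMPLIES 1) AND (1 XOR 0)) XOR (0 OR (0 XOR NOT 1))) -> 1
  row 7 [0111]: (((NOT 1 IMPLIES 1) AND (1 XOR 1)) XOR (1 OR (0 XOR NOT 1))) -> 1
  row 8 [1000]: (((NOT 0 IMPLIES 0) AND (0 XOR 0)) XOR (0 OR (1 XOR NOT 0))) -> 0
  row 9 [1001]: (((NOT 1 IMPLIES 0) AND (0 XOR 1)) XOR (1 OR (1 XOR NOT 0))) -> 0
  row 10 [1010]: (((NOT 0 IMPLIES 1) AND (1 XOR 0)) XOR (0 OR (1 XOR NOT 1))) -> 0
  row 11 [1011]: (((NOT 1 IMPLIES 1) AND (1 XOR 1)) XOR (1 OR (1 XOR NOT 1))) -> 1
  row 12 [1100]: (((NOT 0 IMPLIES 0) AND (0 XOR 0)) XOR (0 OR (1 XOR NOT 0))) -> 0
  row 13 [1101]: (((NOT 1 IMPLIES 0) AND (0 XOR 1)) XOR (1 OR (1 XOR NOT 0))) -> 0
  row 14 [1110]: (((NOT 0 IMPLIES 1) AND (1 XOR 0)) XOR (0 OR (1 XOR NOT 1))) -> 0
  row 15 [1111]: (((NOT 1 IMPLIES 1) AND (1 XOR 1)) XOR (1 OR (1 XOR NOT 1))) -> 1
Full result column, 4 rows per line (P1,P2 fixed per line; P3,P4 runs 00..11 left to right):
  rows 0-3 [P1,P2=00]: 1011  = hex B
  rows 4-7 [P1,P2=01]: 1011  = hex B
  rows 8-11 [P1,P2=10]: 0001  = hex 1
  rows 12-15 [P1,P2=11]: 0001  = hex 1
Output column (row 0 .. row 15) = 1011101100010001
Output column grouped in 4s = 1011 1011 0001 0001 = 0xBB11
Convert to decimal digit by digit (value = value*16 + digit):
  B -> 11
  11*16 + 11 (B) = 187
  187*16 + 1 = 2993
  2993*16 + 1 = 47889
Decimal = 47889

47889


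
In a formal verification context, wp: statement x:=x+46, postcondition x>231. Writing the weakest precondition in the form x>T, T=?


Formula: wp(x:=E, P) = P[E/x] (substitute E for x in postcondition)
Step 1: Postcondition: x>231
Step 2: Substitute x+46 for x: x+46>231
Step 3: Solve for x: x > 231-46 = 185

185


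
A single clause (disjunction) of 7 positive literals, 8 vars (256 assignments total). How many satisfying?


Step 1: Total=2^8=256
Step 2: Unsat when all 7 false: 2^1=2
Step 3: Sat=256-2=254

254


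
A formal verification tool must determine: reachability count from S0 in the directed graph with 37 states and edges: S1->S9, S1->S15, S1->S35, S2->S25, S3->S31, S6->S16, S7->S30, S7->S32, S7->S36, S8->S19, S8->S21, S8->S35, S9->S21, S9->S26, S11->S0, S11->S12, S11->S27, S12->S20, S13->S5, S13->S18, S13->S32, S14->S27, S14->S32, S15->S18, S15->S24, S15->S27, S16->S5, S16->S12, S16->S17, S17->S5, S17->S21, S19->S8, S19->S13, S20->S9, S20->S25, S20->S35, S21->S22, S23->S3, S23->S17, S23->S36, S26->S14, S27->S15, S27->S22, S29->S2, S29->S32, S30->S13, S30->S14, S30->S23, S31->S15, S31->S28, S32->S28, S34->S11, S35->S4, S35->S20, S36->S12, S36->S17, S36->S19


BFS from S0:
  layer 0: {S0}
Reachable set: {S0}
Count = 1

1


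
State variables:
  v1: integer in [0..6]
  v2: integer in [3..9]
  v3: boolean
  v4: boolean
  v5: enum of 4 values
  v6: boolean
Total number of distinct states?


State space = product of domain sizes of all variables.
Domain sizes:
  v1 (integer in [0..6]): 7
  v2 (integer in [3..9]): 7
  v3 (boolean): 2
  v4 (boolean): 2
  v5 (enum of 4 values): 4
  v6 (boolean): 2
Product = 7 * 7 * 2 * 2 * 4 * 2 = 1568

1568


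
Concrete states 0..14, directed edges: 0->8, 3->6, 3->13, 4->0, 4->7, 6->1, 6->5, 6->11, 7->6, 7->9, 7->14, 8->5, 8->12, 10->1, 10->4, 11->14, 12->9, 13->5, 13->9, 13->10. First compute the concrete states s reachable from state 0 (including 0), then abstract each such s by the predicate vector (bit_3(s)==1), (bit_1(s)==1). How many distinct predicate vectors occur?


BFS from 0:
Concrete reachable: {0, 5, 8, 9, 12}
Abstract via predicates (bit_3(s)==1), (bit_1(s)==1):
  (0,0) <- {0, 5}
  (1,0) <- {8, 9, 12}
Distinct abstract states = 2

2


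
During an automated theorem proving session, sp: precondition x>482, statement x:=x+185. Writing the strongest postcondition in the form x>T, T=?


Formula: sp(P, x:=E) = exists old_x. (x = E[old_x/x]) AND P[old_x/x] (old_x is the value of x before the assignment; eliminate old_x by solving x = E[old_x/x] for old_x)
Step 1: Precondition P: x>482, i.e. old_x > 482
Step 2: Assignment gives x = old_x + 185, so old_x = x - 185
Step 3: Substitute into P: x - 185 > 482
Step 4: Simplify: x > 482+185 = 667

667


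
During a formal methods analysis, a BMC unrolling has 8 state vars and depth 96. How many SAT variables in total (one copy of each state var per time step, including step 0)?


BMC unrolls to depth k, creating one copy of each state var for steps 0..k.
Step count = 96 + 1 = 97 (steps 0 through 96)
Vars per step = 8
Total = 8 * 97 = 776

776


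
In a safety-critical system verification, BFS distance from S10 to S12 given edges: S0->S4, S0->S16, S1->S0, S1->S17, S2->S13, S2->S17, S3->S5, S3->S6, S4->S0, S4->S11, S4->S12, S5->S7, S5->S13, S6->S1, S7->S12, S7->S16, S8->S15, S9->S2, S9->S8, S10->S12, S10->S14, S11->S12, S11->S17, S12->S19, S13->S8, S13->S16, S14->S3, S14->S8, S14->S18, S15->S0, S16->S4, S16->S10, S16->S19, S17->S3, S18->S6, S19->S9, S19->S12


BFS layer-by-layer from S10:
  dist 0: {S10}
  dist 1: {S12, S14}
  -> S12 reached at distance 1
Shortest path length = 1

1


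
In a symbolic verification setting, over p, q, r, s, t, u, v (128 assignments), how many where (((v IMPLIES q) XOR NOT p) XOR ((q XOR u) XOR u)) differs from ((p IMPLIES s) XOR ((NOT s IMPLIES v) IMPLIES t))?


F1 = (((v IMPLIES q) XOR NOT p) XOR ((q XOR u) XOR u))
F2 = ((p IMPLIES s) XOR ((NOT s IMPLIES v) IMPLIES t))
Evaluate both on each of 128 rows (bits = p,q,r,s,t,u,v):
  row 0 [0000000]: F1=0 F2=0 -> 0
  row 1 [0000001]: F1=1 F2=1 -> 0
  row 2 [0000010]: F1=0 F2=0 -> 0
  row 3 [0000011]: F1=1 F2=1 -> 0
  row 4 [0000100]: F1=0 F2=0 -> 0
  (every remaining row is evaluated the same way; all 128 results are listed next)
Full result column, 8 rows per line (p,q,r,s fixed per line; t,u,v runs 000..111 left to right):
  rows 0-7 [p,q,r,s=0000]: 00000101  (ones: 2)
  rows 8-15 [p,q,r,s=0001]: 10100101  (ones: 4)
  rows 16-23 [p,q,r,s=0010]: 00000101  (ones: 2)
  rows 24-31 [p,q,r,s=0011]: 10100101  (ones: 4)
  rows 32-39 [p,q,r,s=0100]: 10101111  (ones: 6)
  rows 40-47 [p,q,r,s=0101]: 00001111  (ones: 4)
  rows 48-55 [p,q,r,s=0110]: 10101111  (ones: 6)
  rows 56-63 [p,q,r,s=0111]: 00001111  (ones: 4)
  rows 64-71 [p,q,r,s=1000]: 00000101  (ones: 2)
  rows 72-79 [p,q,r,s=1001]: 01011010  (ones: 4)
  rows 80-87 [p,q,r,s=1010]: 00000101  (ones: 2)
  rows 88-95 [p,q,r,s=1011]: 01011010  (ones: 4)
  rows 96-103 [p,q,r,s=1100]: 10101111  (ones: 6)
  rows 104-111 [p,q,r,s=1101]: 11110000  (ones: 4)
  rows 112-119 [p,q,r,s=1110]: 10101111  (ones: 6)
  rows 120-127 [p,q,r,s=1111]: 11110000  (ones: 4)
Disagreements = 2+4+2+4+6+4+6+4+2+4+2+4+6+4+6+4 = 64

64


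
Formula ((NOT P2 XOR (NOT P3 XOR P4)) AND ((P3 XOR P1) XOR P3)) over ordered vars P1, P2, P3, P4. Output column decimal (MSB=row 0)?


Formula: ((NOT P2 XOR (NOT P3 XOR P4)) AND ((P3 XOR P1) XOR P3)) over P1, P2, P3, P4 (16 rows)
Evaluate each row (bits = P1,P2,P3,P4, MSB first):
  row 0 [0000]: ((NOT 0 XOR (NOT 0 XOR 0)) AND ((0 XOR 0) XOR 0)) -> 0
  row 1 [0001]: ((NOT 0 XOR (NOT 0 XOR 1)) AND ((0 XOR 0) XOR 0)) -> 0
  row 2 [0010]: ((NOT 0 XOR (NOT 1 XOR 0)) AND ((1 XOR 0) XOR 1)) -> 0
  row 3 [0011]: ((NOT 0 XOR (NOT 1 XOR 1)) AND ((1 XOR 0) XOR 1)) -> 0
  row 4 [0100]: ((NOT 1 XOR (NOT 0 XOR 0)) AND ((0 XOR 0) XOR 0)) -> 0
  row 5 [0101]: ((NOT 1 XOR (NOT 0 XOR 1)) AND ((0 XOR 0) XOR 0)) -> 0
  row 6 [0110]: ((NOT 1 XOR (NOT 1 XOR 0)) AND ((1 XOR 0) XOR 1)) -> 0
  row 7 [0111]: ((NOT 1 XOR (NOT 1 XOR 1)) AND ((1 XOR 0) XOR 1)) -> 0
  row 8 [1000]: ((NOT 0 XOR (NOT 0 XOR 0)) AND ((0 XOR 1) XOR 0)) -> 0
  row 9 [1001]: ((NOT 0 XOR (NOT 0 XOR 1)) AND ((0 XOR 1) XOR 0)) -> 1
  row 10 [1010]: ((NOT 0 XOR (NOT 1 XOR 0)) AND ((1 XOR 1) XOR 1)) -> 1
  row 11 [1011]: ((NOT 0 XOR (NOT 1 XOR 1)) AND ((1 XOR 1) XOR 1)) -> 0
  row 12 [1100]: ((NOT 1 XOR (NOT 0 XOR 0)) AND ((0 XOR 1) XOR 0)) -> 1
  row 13 [1101]: ((NOT 1 XOR (NOT 0 XOR 1)) AND ((0 XOR 1) XOR 0)) -> 0
  row 14 [1110]: ((NOT 1 XOR (NOT 1 XOR 0)) AND ((1 XOR 1) XOR 1)) -> 0
  row 15 [1111]: ((NOT 1 XOR (NOT 1 XOR 1)) AND ((1 XOR 1) XOR 1)) -> 1
Full result column, 4 rows per line (P1,P2 fixed per line; P3,P4 runs 00..11 left to right):
  rows 0-3 [P1,P2=00]: 0000  = hex 0
  rows 4-7 [P1,P2=01]: 0000  = hex 0
  rows 8-11 [P1,P2=10]: 0110  = hex 6
  rows 12-15 [P1,P2=11]: 1001  = hex 9
Output column (row 0 .. row 15) = 0000000001101001
Output column grouped in 4s = 0000 0000 0110 1001 = 0x0069
Convert to decimal digit by digit (value = value*16 + digit):
  0 -> 0
  0*16 + 0 = 0
  0*16 + 6 = 6
  6*16 + 9 = 105
Decimal = 105

105


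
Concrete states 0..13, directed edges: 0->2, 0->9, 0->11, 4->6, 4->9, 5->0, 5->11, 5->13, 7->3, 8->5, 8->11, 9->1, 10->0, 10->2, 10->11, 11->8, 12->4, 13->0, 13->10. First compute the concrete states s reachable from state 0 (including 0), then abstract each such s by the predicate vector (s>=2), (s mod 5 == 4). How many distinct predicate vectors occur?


BFS from 0:
Concrete reachable: {0, 1, 2, 5, 8, 9, 10, 11, 13}
Abstract via predicates (s>=2), (s mod 5 == 4):
  (0,0) <- {0, 1}
  (1,0) <- {2, 5, 8, 10, 11, 13}
  (1,1) <- {9}
Distinct abstract states = 3

3


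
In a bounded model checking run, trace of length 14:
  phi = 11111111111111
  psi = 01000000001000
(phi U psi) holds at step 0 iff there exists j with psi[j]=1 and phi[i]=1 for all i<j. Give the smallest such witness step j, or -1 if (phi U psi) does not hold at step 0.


(phi U psi) at 0: need smallest j with psi[j]=1 and phi[i]=1 for all i in [0,j).
Scan from step 0:
  step 0: phi=1, psi=0 -> continue
  step 1: psi=1 and phi held for [0,1) -> witness found
Witness step = 1

1


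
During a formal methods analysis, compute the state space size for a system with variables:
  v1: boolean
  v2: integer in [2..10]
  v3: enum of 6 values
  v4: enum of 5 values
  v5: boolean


State space = product of domain sizes of all variables.
Domain sizes:
  v1 (boolean): 2
  v2 (integer in [2..10]): 9
  v3 (enum of 6 values): 6
  v4 (enum of 5 values): 5
  v5 (boolean): 2
Product = 2 * 9 * 6 * 5 * 2 = 1080

1080


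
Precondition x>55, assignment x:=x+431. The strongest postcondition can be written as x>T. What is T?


Formula: sp(P, x:=E) = exists old_x. (x = E[old_x/x]) AND P[old_x/x] (old_x is the value of x before the assignment; eliminate old_x by solving x = E[old_x/x] for old_x)
Step 1: Precondition P: x>55, i.e. old_x > 55
Step 2: Assignment gives x = old_x + 431, so old_x = x - 431
Step 3: Substitute into P: x - 431 > 55
Step 4: Simplify: x > 55+431 = 486

486


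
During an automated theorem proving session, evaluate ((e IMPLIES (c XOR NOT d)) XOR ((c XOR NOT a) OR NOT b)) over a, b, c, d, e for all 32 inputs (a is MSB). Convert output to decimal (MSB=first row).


Formula: ((e IMPLIES (c XOR NOT d)) XOR ((c XOR NOT a) OR NOT b)) over a, b, c, d, e (32 rows)
Evaluate each row (bits = a,b,c,d,e, MSB first):
  row 0 [00000]: ((0 IMPLIES (0 XOR NOT 0)) XOR ((0 XOR NOT 0) OR NOT 0)) -> 0
  row 1 [00001]: ((1 IMPLIES (0 XOR NOT 0)) XOR ((0 XOR NOT 0) OR NOT 0)) -> 0
  row 2 [00010]: ((0 IMPLIES (0 XOR NOT 1)) XOR ((0 XOR NOT 0) OR NOT 0)) -> 0
  row 3 [00011]: ((1 IMPLIES (0 XOR NOT 1)) XOR ((0 XOR NOT 0) OR NOT 0)) -> 1
  row 4 [00100]: ((0 IMPLIES (1 XOR NOT 0)) XOR ((1 XOR NOT 0) OR NOT 0)) -> 0
  row 5 [00101]: ((1 IMPLIES (1 XOR NOT 0)) XOR ((1 XOR NOT 0) OR NOT 0)) -> 1
  row 6 [00110]: ((0 IMPLIES (1 XOR NOT 1)) XOR ((1 XOR NOT 0) OR NOT 0)) -> 0
  row 7 [00111]: ((1 IMPLIES (1 XOR NOT 1)) XOR ((1 XOR NOT 0) OR NOT 0)) -> 0
  row 8 [01000]: ((0 IMPLIES (0 XOR NOT 0)) XOR ((0 XOR NOT 0) OR NOT 1)) -> 0
  row 9 [01001]: ((1 IMPLIES (0 XOR NOT 0)) XOR ((0 XOR NOT 0) OR NOT 1)) -> 0
  row 10 [01010]: ((0 IMPLIES (0 XOR NOT 1)) XOR ((0 XOR NOT 0) OR NOT 1)) -> 0
  row 11 [01011]: ((1 IMPLIES (0 XOR NOT 1)) XOR ((0 XOR NOT 0) OR NOT 1)) -> 1
  row 12 [01100]: ((0 IMPLIES (1 XOR NOT 0)) XOR ((1 XOR NOT 0) OR NOT 1)) -> 1
  row 13 [01101]: ((1 IMPLIES (1 XOR NOT 0)) XOR ((1 XOR NOT 0) OR NOT 1)) -> 0
  row 14 [01110]: ((0 IMPLIES (1 XOR NOT 1)) XOR ((1 XOR NOT 0) OR NOT 1)) -> 1
  row 15 [01111]: ((1 IMPLIES (1 XOR NOT 1)) XOR ((1 XOR NOT 0) OR NOT 1)) -> 1
  row 16 [10000]: ((0 IMPLIES (0 XOR NOT 0)) XOR ((0 XOR NOT 1) OR NOT 0)) -> 0
  row 17 [10001]: ((1 IMPLIES (0 XOR NOT 0)) XOR ((0 XOR NOT 1) OR NOT 0)) -> 0
  row 18 [10010]: ((0 IMPLIES (0 XOR NOT 1)) XOR ((0 XOR NOT 1) OR NOT 0)) -> 0
  row 19 [10011]: ((1 IMPLIES (0 XOR NOT 1)) XOR ((0 XOR NOT 1) OR NOT 0)) -> 1
  row 20 [10100]: ((0 IMPLIES (1 XOR NOT 0)) XOR ((1 XOR NOT 1) OR NOT 0)) -> 0
  row 21 [10101]: ((1 IMPLIES (1 XOR NOT 0)) XOR ((1 XOR NOT 1) OR NOT 0)) -> 1
  row 22 [10110]: ((0 IMPLIES (1 XOR NOT 1)) XOR ((1 XOR NOT 1) OR NOT 0)) -> 0
  row 23 [10111]: ((1 IMPLIES (1 XOR NOT 1)) XOR ((1 XOR NOT 1) OR NOT 0)) -> 0
  row 24 [11000]: ((0 IMPLIES (0 XOR NOT 0)) XOR ((0 XOR NOT 1) OR NOT 1)) -> 1
  row 25 [11001]: ((1 IMPLIES (0 XOR NOT 0)) XOR ((0 XOR NOT 1) OR NOT 1)) -> 1
  row 26 [11010]: ((0 IMPLIES (0 XOR NOT 1)) XOR ((0 XOR NOT 1) OR NOT 1)) -> 1
  row 27 [11011]: ((1 IMPLIES (0 XOR NOT 1)) XOR ((0 XOR NOT 1) OR NOT 1)) -> 0
  row 28 [11100]: ((0 IMPLIES (1 XOR NOT 0)) XOR ((1 XOR NOT 1) OR NOT 1)) -> 0
  row 29 [11101]: ((1 IMPLIES (1 XOR NOT 0)) XOR ((1 XOR NOT 1) OR NOT 1)) -> 1
  row 30 [11110]: ((0 IMPLIES (1 XOR NOT 1)) XOR ((1 XOR NOT 1) OR NOT 1)) -> 0
  row 31 [11111]: ((1 IMPLIES (1 XOR NOT 1)) XOR ((1 XOR NOT 1) OR NOT 1)) -> 0
Full result column, 4 rows per line (a,b,c fixed per line; d,e runs 00..11 left to right):
  rows 0-3 [a,b,c=000]: 0001  = hex 1
  rows 4-7 [a,b,c=001]: 0100  = hex 4
  rows 8-11 [a,b,c=010]: 0001  = hex 1
  rows 12-15 [a,b,c=011]: 1011  = hex B
  rows 16-19 [a,b,c=100]: 0001  = hex 1
  rows 20-23 [a,b,c=101]: 0100  = hex 4
  rows 24-27 [a,b,c=110]: 1110  = hex E
  rows 28-31 [a,b,c=111]: 0100  = hex 4
Output column (row 0 .. row 31) = 00010100000110110001010011100100
Output column grouped in 4s = 0001 0100 0001 1011 0001 0100 1110 0100 = 0x141B14E4
Convert to decimal digit by digit (value = value*16 + digit):
  1 -> 1
  1*16 + 4 = 20
  20*16 + 1 = 321
  321*16 + 11 (B) = 5147
  5147*16 + 1 = 82353
  82353*16 + 4 = 1317652
  1317652*16 + 14 (E) = 21082446
  21082446*16 + 4 = 337319140
Decimal = 337319140

337319140


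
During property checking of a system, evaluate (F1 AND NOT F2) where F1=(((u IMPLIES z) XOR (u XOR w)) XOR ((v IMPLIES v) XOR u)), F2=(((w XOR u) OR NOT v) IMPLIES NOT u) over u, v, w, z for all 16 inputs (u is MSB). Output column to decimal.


F1 = (((u IMPLIES z) XOR (u XOR w)) XOR ((v IMPLIES v) XOR u))
F2 = (((w XOR u) OR NOT v) IMPLIES NOT u)
Counterexample to F1=>F2 is where F1=1 and F2=0.
Evaluate each row (bits = u,v,w,z, MSB first):
  row 0 [0000]: F1=0 F2=1 -> F1&~F2 -> 0
  row 1 [0001]: F1=0 F2=1 -> F1&~F2 -> 0
  row 2 [0010]: F1=1 F2=1 -> F1&~F2 -> 0
  row 3 [0011]: F1=1 F2=1 -> F1&~F2 -> 0
  row 4 [0100]: F1=0 F2=1 -> F1&~F2 -> 0
  row 5 [0101]: F1=0 F2=1 -> F1&~F2 -> 0
  row 6 [0110]: F1=1 F2=1 -> F1&~F2 -> 0
  row 7 [0111]: F1=1 F2=1 -> F1&~F2 -> 0
  row 8 [1000]: F1=1 F2=0 -> F1&~F2 -> 1
  row 9 [1001]: F1=0 F2=0 -> F1&~F2 -> 0
  row 10 [1010]: F1=0 F2=0 -> F1&~F2 -> 0
  row 11 [1011]: F1=1 F2=0 -> F1&~F2 -> 1
  row 12 [1100]: F1=1 F2=0 -> F1&~F2 -> 1
  row 13 [1101]: F1=0 F2=0 -> F1&~F2 -> 0
  row 14 [1110]: F1=0 F2=1 -> F1&~F2 -> 0
  row 15 [1111]: F1=1 F2=1 -> F1&~F2 -> 0
Full result column, 4 rows per line (u,v fixed per line; w,z runs 00..11 left to right):
  rows 0-3 [u,v=00]: 0000  = hex 0
  rows 4-7 [u,v=01]: 0000  = hex 0
  rows 8-11 [u,v=10]: 1001  = hex 9
  rows 12-15 [u,v=11]: 1000  = hex 8
Counterexample vector (row 0 .. row 15) = 0000000010011000
Output column grouped in 4s = 0000 0000 1001 1000 = 0x0098
Convert to decimal digit by digit (value = value*16 + digit):
  0 -> 0
  0*16 + 0 = 0
  0*16 + 9 = 9
  9*16 + 8 = 152
Decimal = 152

152


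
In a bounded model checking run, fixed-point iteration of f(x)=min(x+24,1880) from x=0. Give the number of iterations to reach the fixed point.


Step 1: x=0, cap=1880, increment=24
Step 2: x grows by 24 each step until capped at 1880; fixed point is x=1880
Step 3: iterations = ceil(1880/24) = 79

79


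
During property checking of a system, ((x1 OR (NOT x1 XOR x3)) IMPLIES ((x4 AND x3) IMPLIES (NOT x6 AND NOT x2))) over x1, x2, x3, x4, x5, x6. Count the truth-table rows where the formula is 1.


Formula: ((x1 OR (NOT x1 XOR x3)) IMPLIES ((x4 AND x3) IMPLIES (NOT x6 AND NOT x2))) over 6 vars (64 rows)
Evaluate each row (x1, x2, x3, x4, x5, x6 as bits, MSB first):
  row 0 [000000]: ((0 OR (NOT 0 XOR 0)) IMPLIES ((0 AND 0) IMPLIES (NOT 0 AND NOT 0))) -> 1
  row 1 [000001]: ((0 OR (NOT 0 XOR 0)) IMPLIES ((0 AND 0) IMPLIES (NOT 1 AND NOT 0))) -> 1
  row 2 [000010]: ((0 OR (NOT 0 XOR 0)) IMPLIES ((0 AND 0) IMPLIES (NOT 0 AND NOT 0))) -> 1
  row 3 [000011]: ((0 OR (NOT 0 XOR 0)) IMPLIES ((0 AND 0) IMPLIES (NOT 1 AND NOT 0))) -> 1
  row 4 [000100]: ((0 OR (NOT 0 XOR 0)) IMPLIES ((1 AND 0) IMPLIES (NOT 0 AND NOT 0))) -> 1
  (every remaining row is evaluated the same way; all 64 results are listed next)
Full result column, 8 rows per line (x1,x2,x3 fixed per line; x4,x5,x6 runs 000..111 left to right):
  rows 0-7 [x1,x2,x3=000]: 11111111  (ones: 8)
  rows 8-15 [x1,x2,x3=001]: 11111111  (ones: 8)
  rows 16-23 [x1,x2,x3=010]: 11111111  (ones: 8)
  rows 24-31 [x1,x2,x3=011]: 11111111  (ones: 8)
  rows 32-39 [x1,x2,x3=100]: 11111111  (ones: 8)
  rows 40-47 [x1,x2,x3=101]: 11111010  (ones: 6)
  rows 48-55 [x1,x2,x3=110]: 11111111  (ones: 8)
  rows 56-63 [x1,x2,x3=111]: 11110000  (ones: 4)
Count of 1-rows = 8+8+8+8+8+6+8+4 = 58

58


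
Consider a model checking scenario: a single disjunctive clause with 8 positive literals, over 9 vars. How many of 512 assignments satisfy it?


Step 1: Total=2^9=512
Step 2: Unsat when all 8 false: 2^1=2
Step 3: Sat=512-2=510

510


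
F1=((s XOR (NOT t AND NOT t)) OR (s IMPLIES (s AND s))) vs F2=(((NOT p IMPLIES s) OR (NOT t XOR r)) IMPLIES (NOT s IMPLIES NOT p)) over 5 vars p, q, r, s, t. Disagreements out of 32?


F1 = ((s XOR (NOT t AND NOT t)) OR (s IMPLIES (s AND s)))
F2 = (((NOT p IMPLIES s) OR (NOT t XOR r)) IMPLIES (NOT s IMPLIES NOT p))
Evaluate both on each of 32 rows (bits = p,q,r,s,t):
  row 0 [00000]: F1=1 F2=1 -> 0
  row 1 [00001]: F1=1 F2=1 -> 0
  row 2 [00010]: F1=1 F2=1 -> 0
  row 3 [00011]: F1=1 F2=1 -> 0
  row 4 [00100]: F1=1 F2=1 -> 0
  row 5 [00101]: F1=1 F2=1 -> 0
  row 6 [00110]: F1=1 F2=1 -> 0
  row 7 [00111]: F1=1 F2=1 -> 0
  row 8 [01000]: F1=1 F2=1 -> 0
  row 9 [01001]: F1=1 F2=1 -> 0
  row 10 [01010]: F1=1 F2=1 -> 0
  row 11 [01011]: F1=1 F2=1 -> 0
  row 12 [01100]: F1=1 F2=1 -> 0
  row 13 [01101]: F1=1 F2=1 -> 0
  row 14 [01110]: F1=1 F2=1 -> 0
  row 15 [01111]: F1=1 F2=1 -> 0
  row 16 [10000]: F1=1 F2=0 (differ) -> 1
  row 17 [10001]: F1=1 F2=0 (differ) -> 1
  row 18 [10010]: F1=1 F2=1 -> 0
  row 19 [10011]: F1=1 F2=1 -> 0
  row 20 [10100]: F1=1 F2=0 (differ) -> 1
  row 21 [10101]: F1=1 F2=0 (differ) -> 1
  row 22 [10110]: F1=1 F2=1 -> 0
  row 23 [10111]: F1=1 F2=1 -> 0
  row 24 [11000]: F1=1 F2=0 (differ) -> 1
  row 25 [11001]: F1=1 F2=0 (differ) -> 1
  row 26 [11010]: F1=1 F2=1 -> 0
  row 27 [11011]: F1=1 F2=1 -> 0
  row 28 [11100]: F1=1 F2=0 (differ) -> 1
  row 29 [11101]: F1=1 F2=0 (differ) -> 1
  row 30 [11110]: F1=1 F2=1 -> 0
  row 31 [11111]: F1=1 F2=1 -> 0
Full result column, 8 rows per line (p,q fixed per line; r,s,t runs 000..111 left to right):
  rows 0-7 [p,q=00]: 00000000  (ones: 0)
  rows 8-15 [p,q=01]: 00000000  (ones: 0)
  rows 16-23 [p,q=10]: 11001100  (ones: 4)
  rows 24-31 [p,q=11]: 11001100  (ones: 4)
Disagreements = 0+0+4+4 = 8

8


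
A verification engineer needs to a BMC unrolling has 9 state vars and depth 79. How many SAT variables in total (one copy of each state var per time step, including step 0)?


BMC unrolls to depth k, creating one copy of each state var for steps 0..k.
Step count = 79 + 1 = 80 (steps 0 through 79)
Vars per step = 9
Total = 9 * 80 = 720

720


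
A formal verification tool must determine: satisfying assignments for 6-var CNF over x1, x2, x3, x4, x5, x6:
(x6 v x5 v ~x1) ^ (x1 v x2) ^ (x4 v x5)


CNF with 3 clauses over 6 vars (64 assignments).
An assignment satisfies CNF iff every clause has >=1 true literal.
Check each row (bits = x1,x2,x3,x4,x5,x6; clause T/F shown):
  row 0 [000000]: clauses=TFF -> 0
  row 1 [000001]: clauses=TFF -> 0
  row 2 [000010]: clauses=TFT -> 0
  row 3 [000011]: clauses=TFT -> 0
  row 4 [000100]: clauses=TFT -> 0
  (every remaining row is evaluated the same way; all 64 results are listed next)
Full result column, 8 rows per line (x1,x2,x3 fixed per line; x4,x5,x6 runs 000..111 left to right):
  rows 0-7 [x1,x2,x3=000]: 00000000  (ones: 0)
  rows 8-15 [x1,x2,x3=001]: 00000000  (ones: 0)
  rows 16-23 [x1,x2,x3=010]: 00111111  (ones: 6)
  rows 24-31 [x1,x2,x3=011]: 00111111  (ones: 6)
  rows 32-39 [x1,x2,x3=100]: 00110111  (ones: 5)
  rows 40-47 [x1,x2,x3=101]: 00110111  (ones: 5)
  rows 48-55 [x1,x2,x3=110]: 00110111  (ones: 5)
  rows 56-63 [x1,x2,x3=111]: 00110111  (ones: 5)
Satisfying assignments = 0+0+6+6+5+5+5+5 = 32

32


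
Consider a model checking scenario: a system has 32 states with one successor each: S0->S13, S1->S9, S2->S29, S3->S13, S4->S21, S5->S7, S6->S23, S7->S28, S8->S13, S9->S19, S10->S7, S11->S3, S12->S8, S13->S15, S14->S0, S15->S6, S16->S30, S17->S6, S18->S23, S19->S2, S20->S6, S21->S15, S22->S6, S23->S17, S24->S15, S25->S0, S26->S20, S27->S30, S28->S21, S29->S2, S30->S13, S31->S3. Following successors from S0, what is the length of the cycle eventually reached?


Trace from S0 until a state repeats:
  S0 -> S13 -> S15 -> S6 -> S23 -> S17 -> S6
S6 first seen at step 3, revisited at step 6.
Cycle length = 6 - 3 = 3

3


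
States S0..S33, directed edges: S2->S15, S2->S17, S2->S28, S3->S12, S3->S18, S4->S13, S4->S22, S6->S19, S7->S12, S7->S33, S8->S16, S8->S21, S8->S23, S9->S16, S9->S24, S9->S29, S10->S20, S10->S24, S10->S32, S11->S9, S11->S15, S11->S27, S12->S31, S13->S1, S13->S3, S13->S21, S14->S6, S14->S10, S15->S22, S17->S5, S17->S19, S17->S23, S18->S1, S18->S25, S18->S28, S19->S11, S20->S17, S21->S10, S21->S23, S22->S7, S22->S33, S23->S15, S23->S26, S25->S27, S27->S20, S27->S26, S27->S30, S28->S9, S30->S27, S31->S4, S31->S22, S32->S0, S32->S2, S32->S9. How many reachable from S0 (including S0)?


BFS from S0:
  layer 0: {S0}
Reachable set: {S0}
Count = 1

1


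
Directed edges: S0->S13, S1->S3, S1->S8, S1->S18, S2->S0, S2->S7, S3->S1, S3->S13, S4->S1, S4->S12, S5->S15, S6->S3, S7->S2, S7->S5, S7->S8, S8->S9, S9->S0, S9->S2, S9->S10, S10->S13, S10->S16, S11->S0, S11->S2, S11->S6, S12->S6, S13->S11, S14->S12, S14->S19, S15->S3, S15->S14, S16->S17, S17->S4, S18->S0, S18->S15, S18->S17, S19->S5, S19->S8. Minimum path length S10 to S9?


BFS layer-by-layer from S10:
  dist 0: {S10}
  dist 1: {S13, S16}
  dist 2: {S11, S17}
  dist 3: {S0, S2, S4, S6}
  dist 4: {S1, S3, S7, S12}
  dist 5: {S5, S8, S18}
  dist 6: {S9, S15}
  -> S9 reached at distance 6
Shortest path length = 6

6


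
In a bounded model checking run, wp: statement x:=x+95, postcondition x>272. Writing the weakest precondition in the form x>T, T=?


Formula: wp(x:=E, P) = P[E/x] (substitute E for x in postcondition)
Step 1: Postcondition: x>272
Step 2: Substitute x+95 for x: x+95>272
Step 3: Solve for x: x > 272-95 = 177

177


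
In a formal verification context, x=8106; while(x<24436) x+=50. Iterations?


Step 1: x goes from 8106 toward 24436 by 50; the body runs while x<24436, so iterations = ceil((bound-start)/step)
Step 2: Distance=16330
Step 3: ceil(16330/50)=327

327


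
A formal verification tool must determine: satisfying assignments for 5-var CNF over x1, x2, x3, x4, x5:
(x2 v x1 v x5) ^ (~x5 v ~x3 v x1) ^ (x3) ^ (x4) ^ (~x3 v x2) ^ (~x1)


CNF with 6 clauses over 5 vars (32 assignments).
An assignment satisfies CNF iff every clause has >=1 true literal.
Check each row (bits = x1,x2,x3,x4,x5; clause T/F shown):
  row 0 [00000]: clauses=FTFFTT -> 0
  row 1 [00001]: clauses=TTFFTT -> 0
  row 2 [00010]: clauses=FTFTTT -> 0
  row 3 [00011]: clauses=TTFTTT -> 0
  row 4 [00100]: clauses=FTTFFT -> 0
  row 5 [00101]: clauses=TFTFFT -> 0
  row 6 [00110]: clauses=FTTTFT -> 0
  row 7 [00111]: clauses=TFTTFT -> 0
  row 8 [01000]: clauses=TTFFTT -> 0
  row 9 [01001]: clauses=TTFFTT -> 0
  row 10 [01010]: clauses=TTFTTT -> 0
  row 11 [01011]: clauses=TTFTTT -> 0
  row 12 [01100]: clauses=TTTFTT -> 0
  row 13 [01101]: clauses=TFTFTT -> 0
  row 14 [01110]: clauses=TTTTTT -> 1
  row 15 [01111]: clauses=TFTTTT -> 0
  row 16 [10000]: clauses=TTFFTF -> 0
  row 17 [10001]: clauses=TTFFTF -> 0
  row 18 [10010]: clauses=TTFTTF -> 0
  row 19 [10011]: clauses=TTFTTF -> 0
  row 20 [10100]: clauses=TTTFFF -> 0
  row 21 [10101]: clauses=TTTFFF -> 0
  row 22 [10110]: clauses=TTTTFF -> 0
  row 23 [10111]: clauses=TTTTFF -> 0
  row 24 [11000]: clauses=TTFFTF -> 0
  row 25 [11001]: clauses=TTFFTF -> 0
  row 26 [11010]: clauses=TTFTTF -> 0
  row 27 [11011]: clauses=TTFTTF -> 0
  row 28 [11100]: clauses=TTTFTF -> 0
  row 29 [11101]: clauses=TTTFTF -> 0
  row 30 [11110]: clauses=TTTTTF -> 0
  row 31 [11111]: clauses=TTTTTF -> 0
Full result column, 8 rows per line (x1,x2 fixed per line; x3,x4,x5 runs 000..111 left to right):
  rows 0-7 [x1,x2=00]: 00000000  (ones: 0)
  rows 8-15 [x1,x2=01]: 00000010  (ones: 1)
  rows 16-23 [x1,x2=10]: 00000000  (ones: 0)
  rows 24-31 [x1,x2=11]: 00000000  (ones: 0)
Satisfying assignments = 0+1+0+0 = 1

1


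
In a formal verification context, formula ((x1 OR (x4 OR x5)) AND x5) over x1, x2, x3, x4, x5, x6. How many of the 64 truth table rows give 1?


Formula: ((x1 OR (x4 OR x5)) AND x5) over 6 vars (64 rows)
Evaluate each row (x1, x2, x3, x4, x5, x6 as bits, MSB first):
  row 0 [000000]: ((0 OR (0 OR 0)) AND 0) -> 0
  row 1 [000001]: ((0 OR (0 OR 0)) AND 0) -> 0
  row 2 [000010]: ((0 OR (0 OR 1)) AND 1) -> 1
  row 3 [000011]: ((0 OR (0 OR 1)) AND 1) -> 1
  row 4 [000100]: ((0 OR (1 OR 0)) AND 0) -> 0
  (every remaining row is evaluated the same way; all 64 results are listed next)
Full result column, 8 rows per line (x1,x2,x3 fixed per line; x4,x5,x6 runs 000..111 left to right):
  rows 0-7 [x1,x2,x3=000]: 00110011  (ones: 4)
  rows 8-15 [x1,x2,x3=001]: 00110011  (ones: 4)
  rows 16-23 [x1,x2,x3=010]: 00110011  (ones: 4)
  rows 24-31 [x1,x2,x3=011]: 00110011  (ones: 4)
  rows 32-39 [x1,x2,x3=100]: 00110011  (ones: 4)
  rows 40-47 [x1,x2,x3=101]: 00110011  (ones: 4)
  rows 48-55 [x1,x2,x3=110]: 00110011  (ones: 4)
  rows 56-63 [x1,x2,x3=111]: 00110011  (ones: 4)
Count of 1-rows = 4+4+4+4+4+4+4+4 = 32

32
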